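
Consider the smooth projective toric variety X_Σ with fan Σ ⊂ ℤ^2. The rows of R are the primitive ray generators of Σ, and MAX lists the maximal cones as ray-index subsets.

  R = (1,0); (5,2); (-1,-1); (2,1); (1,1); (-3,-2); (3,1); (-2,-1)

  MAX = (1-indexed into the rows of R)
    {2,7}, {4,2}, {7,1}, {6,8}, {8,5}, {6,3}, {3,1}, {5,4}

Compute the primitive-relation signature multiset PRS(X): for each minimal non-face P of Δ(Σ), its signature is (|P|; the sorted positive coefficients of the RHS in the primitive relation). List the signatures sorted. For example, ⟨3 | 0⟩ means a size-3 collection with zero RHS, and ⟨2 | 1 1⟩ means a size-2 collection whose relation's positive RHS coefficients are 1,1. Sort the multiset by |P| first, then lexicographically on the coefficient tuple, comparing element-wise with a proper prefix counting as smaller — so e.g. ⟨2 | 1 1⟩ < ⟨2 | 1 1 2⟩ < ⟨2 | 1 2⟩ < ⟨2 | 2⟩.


20 collections generate NE(X_Σ); each relation:

  P = {3,5}:  v_{3} + v_{5} = 0  ⟹  sig = ⟨2 | 0⟩
  P = {4,8}:  v_{4} + v_{8} = 0  ⟹  sig = ⟨2 | 0⟩
  P = {1,4}:  v_{1} + v_{4} = v_{7}  ⟹  sig = ⟨2 | 1⟩
  P = {1,5}:  v_{1} + v_{5} = v_{4}  ⟹  sig = ⟨2 | 1⟩
  P = {1,8}:  v_{1} + v_{8} = v_{3}  ⟹  sig = ⟨2 | 1⟩
  P = {2,8}:  v_{2} + v_{8} = v_{7}  ⟹  sig = ⟨2 | 1⟩
  P = {3,4}:  v_{3} + v_{4} = v_{1}  ⟹  sig = ⟨2 | 1⟩
  P = {3,8}:  v_{3} + v_{8} = v_{6}  ⟹  sig = ⟨2 | 1⟩
  P = {4,6}:  v_{4} + v_{6} = v_{3}  ⟹  sig = ⟨2 | 1⟩
  P = {4,7}:  v_{4} + v_{7} = v_{2}  ⟹  sig = ⟨2 | 1⟩
  P = {5,6}:  v_{5} + v_{6} = v_{8}  ⟹  sig = ⟨2 | 1⟩
  P = {7,8}:  v_{7} + v_{8} = v_{1}  ⟹  sig = ⟨2 | 1⟩
  P = {2,3}:  v_{2} + v_{3} = v_{1} + v_{7}  ⟹  sig = ⟨2 | 1 1⟩
  P = {6,7}:  v_{6} + v_{7} = v_{1} + v_{3}  ⟹  sig = ⟨2 | 1 1⟩
  P = {1,2}:  v_{1} + v_{2} = 2·v_{7}  ⟹  sig = ⟨2 | 2⟩
  P = {1,6}:  v_{1} + v_{6} = 2·v_{3}  ⟹  sig = ⟨2 | 2⟩
  P = {2,6}:  v_{2} + v_{6} = 2·v_{1}  ⟹  sig = ⟨2 | 2⟩
  P = {3,7}:  v_{3} + v_{7} = 2·v_{1}  ⟹  sig = ⟨2 | 2⟩
  P = {5,7}:  v_{5} + v_{7} = 2·v_{4}  ⟹  sig = ⟨2 | 2⟩
  P = {2,5}:  v_{2} + v_{5} = 3·v_{4}  ⟹  sig = ⟨2 | 3⟩

Hence PRS(X_Σ) =
[⟨2 | 0⟩, ⟨2 | 0⟩, ⟨2 | 1⟩, ⟨2 | 1⟩, ⟨2 | 1⟩, ⟨2 | 1⟩, ⟨2 | 1⟩, ⟨2 | 1⟩, ⟨2 | 1⟩, ⟨2 | 1⟩, ⟨2 | 1⟩, ⟨2 | 1⟩, ⟨2 | 1 1⟩, ⟨2 | 1 1⟩, ⟨2 | 2⟩, ⟨2 | 2⟩, ⟨2 | 2⟩, ⟨2 | 2⟩, ⟨2 | 2⟩, ⟨2 | 3⟩]


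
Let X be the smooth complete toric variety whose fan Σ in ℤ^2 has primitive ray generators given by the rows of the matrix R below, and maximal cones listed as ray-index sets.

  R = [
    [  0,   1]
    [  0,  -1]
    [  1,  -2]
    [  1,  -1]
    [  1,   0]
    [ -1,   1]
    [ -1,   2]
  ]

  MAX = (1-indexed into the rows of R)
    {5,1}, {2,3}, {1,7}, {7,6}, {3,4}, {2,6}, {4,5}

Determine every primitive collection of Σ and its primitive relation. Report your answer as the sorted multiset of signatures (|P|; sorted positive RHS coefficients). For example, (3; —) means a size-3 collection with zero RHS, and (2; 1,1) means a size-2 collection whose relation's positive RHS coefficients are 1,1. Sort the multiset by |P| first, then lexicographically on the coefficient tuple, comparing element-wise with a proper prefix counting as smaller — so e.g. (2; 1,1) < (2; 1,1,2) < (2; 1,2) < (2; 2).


Δ(Σ) — 7 vertices, 14 min non-faces:

  P = {1,2}:  v_{1} + v_{2} = 0  →  sig = (2; —)
  P = {3,7}:  v_{3} + v_{7} = 0  →  sig = (2; —)
  P = {4,6}:  v_{4} + v_{6} = 0  →  sig = (2; —)
  P = {1,3}:  v_{1} + v_{3} = v_{4}  →  sig = (2; 1)
  P = {1,4}:  v_{1} + v_{4} = v_{5}  →  sig = (2; 1)
  P = {1,6}:  v_{1} + v_{6} = v_{7}  →  sig = (2; 1)
  P = {2,4}:  v_{2} + v_{4} = v_{3}  →  sig = (2; 1)
  P = {2,5}:  v_{2} + v_{5} = v_{4}  →  sig = (2; 1)
  P = {2,7}:  v_{2} + v_{7} = v_{6}  →  sig = (2; 1)
  P = {3,6}:  v_{3} + v_{6} = v_{2}  →  sig = (2; 1)
  P = {4,7}:  v_{4} + v_{7} = v_{1}  →  sig = (2; 1)
  P = {5,6}:  v_{5} + v_{6} = v_{1}  →  sig = (2; 1)
  P = {3,5}:  v_{3} + v_{5} = 2·v_{4}  →  sig = (2; 2)
  P = {5,7}:  v_{5} + v_{7} = 2·v_{1}  →  sig = (2; 2)

Signatures (|P|; sorted positive RHS coefficients), sorted:
[(2; —), (2; —), (2; —), (2; 1), (2; 1), (2; 1), (2; 1), (2; 1), (2; 1), (2; 1), (2; 1), (2; 1), (2; 2), (2; 2)]


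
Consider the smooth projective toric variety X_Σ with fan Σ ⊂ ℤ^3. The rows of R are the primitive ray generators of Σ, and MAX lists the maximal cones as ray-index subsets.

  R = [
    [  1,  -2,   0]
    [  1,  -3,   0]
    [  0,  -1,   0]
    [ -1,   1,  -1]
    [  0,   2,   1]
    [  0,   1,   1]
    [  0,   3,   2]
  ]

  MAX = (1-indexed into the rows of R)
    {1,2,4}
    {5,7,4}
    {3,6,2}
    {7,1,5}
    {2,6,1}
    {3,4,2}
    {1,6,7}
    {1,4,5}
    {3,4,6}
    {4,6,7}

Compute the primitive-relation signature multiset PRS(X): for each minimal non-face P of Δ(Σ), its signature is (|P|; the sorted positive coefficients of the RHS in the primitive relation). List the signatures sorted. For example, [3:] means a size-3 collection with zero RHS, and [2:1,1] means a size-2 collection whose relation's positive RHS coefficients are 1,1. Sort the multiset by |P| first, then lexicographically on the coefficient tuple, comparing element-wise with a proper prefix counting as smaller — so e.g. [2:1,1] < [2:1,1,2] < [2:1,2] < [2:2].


9 collections generate NE(X_Σ); each relation:

  • {1,3}:  v_{1} + v_{3} = v_{2} — sig = [2:1]
  • {3,5}:  v_{3} + v_{5} = v_{6} — sig = [2:1]
  • {5,6}:  v_{5} + v_{6} = v_{7} — sig = [2:1]
  • {2,5}:  v_{2} + v_{5} = v_{1} + v_{6} — sig = [2:1,1]
  • {2,7}:  v_{2} + v_{7} = v_{1} + 2·v_{6} — sig = [2:1,2]
  • {3,7}:  v_{3} + v_{7} = 2·v_{6} — sig = [2:2]
  • {1,4,6}:  v_{1} + v_{4} + v_{6} = 0 — sig = [3:]
  • {1,4,7}:  v_{1} + v_{4} + v_{7} = v_{5} — sig = [3:1]
  • {2,4,6}:  v_{2} + v_{4} + v_{6} = v_{3} — sig = [3:1]

so the primitive-relation signature multiset is
    [2:1]
    [2:1]
    [2:1]
    [2:1,1]
    [2:1,2]
    [2:2]
    [3:]
    [3:1]
    [3:1]


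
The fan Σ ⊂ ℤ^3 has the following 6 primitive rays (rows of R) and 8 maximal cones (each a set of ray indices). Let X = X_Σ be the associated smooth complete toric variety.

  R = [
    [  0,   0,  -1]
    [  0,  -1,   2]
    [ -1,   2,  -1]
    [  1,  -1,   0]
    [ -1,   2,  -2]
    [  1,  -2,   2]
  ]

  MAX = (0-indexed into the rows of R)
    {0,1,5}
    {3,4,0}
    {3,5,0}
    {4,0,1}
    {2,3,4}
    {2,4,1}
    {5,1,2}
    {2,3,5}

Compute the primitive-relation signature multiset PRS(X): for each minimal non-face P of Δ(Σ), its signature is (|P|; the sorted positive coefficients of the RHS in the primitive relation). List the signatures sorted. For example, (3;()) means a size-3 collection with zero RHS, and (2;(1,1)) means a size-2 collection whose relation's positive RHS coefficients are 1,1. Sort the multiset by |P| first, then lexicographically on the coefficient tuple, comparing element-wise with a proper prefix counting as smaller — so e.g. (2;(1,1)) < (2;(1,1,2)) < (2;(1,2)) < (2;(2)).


Δ(Σ) — 6 vertices, 3 min non-faces:

  P={4,5}:  v_{4} + v_{5} = 0  ⇒ sig = (2;())
  P={0,2}:  v_{0} + v_{2} = v_{4}  ⇒ sig = (2;(1))
  P={1,3}:  v_{1} + v_{3} = v_{5}  ⇒ sig = (2;(1))

so the primitive-relation signature multiset is
    |P|=2: 3 collections, coeffs (), (1), (1)


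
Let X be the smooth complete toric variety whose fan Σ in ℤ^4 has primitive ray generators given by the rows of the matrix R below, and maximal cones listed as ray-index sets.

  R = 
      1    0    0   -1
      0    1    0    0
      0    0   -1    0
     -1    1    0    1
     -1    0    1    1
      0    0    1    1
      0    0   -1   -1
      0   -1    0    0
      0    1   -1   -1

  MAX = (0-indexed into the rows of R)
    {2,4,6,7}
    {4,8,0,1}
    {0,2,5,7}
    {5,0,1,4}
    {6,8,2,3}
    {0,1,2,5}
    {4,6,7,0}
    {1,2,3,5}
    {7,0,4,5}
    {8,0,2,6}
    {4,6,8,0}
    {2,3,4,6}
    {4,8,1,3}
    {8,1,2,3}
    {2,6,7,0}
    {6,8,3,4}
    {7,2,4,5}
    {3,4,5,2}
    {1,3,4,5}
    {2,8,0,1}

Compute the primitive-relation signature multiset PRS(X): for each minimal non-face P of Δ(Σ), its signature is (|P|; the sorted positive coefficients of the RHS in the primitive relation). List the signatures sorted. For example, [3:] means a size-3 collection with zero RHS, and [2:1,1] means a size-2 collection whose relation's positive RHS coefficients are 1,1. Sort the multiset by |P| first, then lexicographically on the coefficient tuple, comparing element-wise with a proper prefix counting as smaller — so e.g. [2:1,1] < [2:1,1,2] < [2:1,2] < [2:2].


Minimal non-faces — 10 found among 9 rays, 20 max cones:

  P = {1,7}:  v_{1} + v_{7} = 0  ⇒ sig = [2:]
  P = {5,6}:  v_{5} + v_{6} = 0  ⇒ sig = [2:]
  P = {0,3}:  v_{0} + v_{3} = v_{1}  ⇒ sig = [2:1]
  P = {1,6}:  v_{1} + v_{6} = v_{8}  ⇒ sig = [2:1]
  P = {5,8}:  v_{5} + v_{8} = v_{1}  ⇒ sig = [2:1]
  P = {7,8}:  v_{7} + v_{8} = v_{6}  ⇒ sig = [2:1]
  P = {3,7}:  v_{3} + v_{7} = v_{2} + v_{4}  ⇒ sig = [2:1,1]
  P = {0,2,4}:  v_{0} + v_{2} + v_{4} = 0  ⇒ sig = [3:]
  P = {1,2,4}:  v_{1} + v_{2} + v_{4} = v_{3}  ⇒ sig = [3:1]
  P = {2,4,8}:  v_{2} + v_{4} + v_{8} = v_{3} + v_{6}  ⇒ sig = [3:1,1]

Sorted signature multiset PRS(X):
[[2:], [2:], [2:1], [2:1], [2:1], [2:1], [2:1,1], [3:], [3:1], [3:1,1]]


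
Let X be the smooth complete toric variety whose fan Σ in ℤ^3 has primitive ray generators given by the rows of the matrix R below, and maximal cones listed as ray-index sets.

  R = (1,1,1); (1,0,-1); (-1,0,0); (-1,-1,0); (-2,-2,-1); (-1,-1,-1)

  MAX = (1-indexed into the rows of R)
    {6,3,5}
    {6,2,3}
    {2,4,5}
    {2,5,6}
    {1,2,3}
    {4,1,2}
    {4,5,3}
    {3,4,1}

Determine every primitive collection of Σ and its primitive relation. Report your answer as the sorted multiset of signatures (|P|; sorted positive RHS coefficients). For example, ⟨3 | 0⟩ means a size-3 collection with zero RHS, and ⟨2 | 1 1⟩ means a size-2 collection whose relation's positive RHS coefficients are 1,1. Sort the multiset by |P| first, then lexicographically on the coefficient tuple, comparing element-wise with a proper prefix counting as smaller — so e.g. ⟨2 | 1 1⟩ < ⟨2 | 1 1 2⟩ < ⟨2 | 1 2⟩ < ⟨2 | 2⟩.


5 collections generate NE(X_Σ); each relation:

  • {1,6}:  v_{1} + v_{6} = 0 — sig = ⟨2 | 0⟩
  • {1,5}:  v_{1} + v_{5} = v_{4} — sig = ⟨2 | 1⟩
  • {4,6}:  v_{4} + v_{6} = v_{5} — sig = ⟨2 | 1⟩
  • {2,3,4}:  v_{2} + v_{3} + v_{4} = v_{6} — sig = ⟨3 | 1⟩
  • {2,3,5}:  v_{2} + v_{3} + v_{5} = 2·v_{6} — sig = ⟨3 | 2⟩

Sorted signature multiset PRS(X):
{ ⟨2 | 0⟩,  ⟨2 | 1⟩ ×2,  ⟨3 | 1⟩,  ⟨3 | 2⟩ }


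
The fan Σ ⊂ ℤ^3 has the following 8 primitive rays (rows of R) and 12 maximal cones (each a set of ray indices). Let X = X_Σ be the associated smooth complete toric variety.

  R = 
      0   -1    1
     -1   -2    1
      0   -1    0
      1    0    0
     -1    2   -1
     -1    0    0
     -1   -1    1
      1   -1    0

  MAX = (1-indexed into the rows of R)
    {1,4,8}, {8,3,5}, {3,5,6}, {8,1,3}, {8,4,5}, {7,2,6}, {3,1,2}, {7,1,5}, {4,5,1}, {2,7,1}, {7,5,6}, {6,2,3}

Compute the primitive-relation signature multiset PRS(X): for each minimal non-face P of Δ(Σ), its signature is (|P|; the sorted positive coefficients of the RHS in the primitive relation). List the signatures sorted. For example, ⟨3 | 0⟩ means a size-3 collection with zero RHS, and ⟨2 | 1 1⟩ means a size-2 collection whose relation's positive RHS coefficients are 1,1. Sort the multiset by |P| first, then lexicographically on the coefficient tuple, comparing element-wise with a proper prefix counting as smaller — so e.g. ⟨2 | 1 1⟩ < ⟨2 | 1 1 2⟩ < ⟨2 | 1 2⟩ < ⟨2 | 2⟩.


Minimal non-faces — 12 found among 8 rays, 12 max cones:

  • {4,6}:  v_{4} + v_{6} = 0  so sig = ⟨2 | 0⟩
  • {1,6}:  v_{1} + v_{6} = v_{7}  so sig = ⟨2 | 1⟩
  • {3,4}:  v_{3} + v_{4} = v_{8}  so sig = ⟨2 | 1⟩
  • {3,7}:  v_{3} + v_{7} = v_{2}  so sig = ⟨2 | 1⟩
  • {4,7}:  v_{4} + v_{7} = v_{1}  so sig = ⟨2 | 1⟩
  • {6,8}:  v_{6} + v_{8} = v_{3}  so sig = ⟨2 | 1⟩
  • {2,4}:  v_{2} + v_{4} = v_{1} + v_{3}  so sig = ⟨2 | 1 1⟩
  • {7,8}:  v_{7} + v_{8} = v_{1} + v_{3}  so sig = ⟨2 | 1 1⟩
  • {2,8}:  v_{2} + v_{8} = v_{1} + 2·v_{3}  so sig = ⟨2 | 1 2⟩
  • {2,5}:  v_{2} + v_{5} = 2·v_{6}  so sig = ⟨2 | 2⟩
  • {1,5,8}:  v_{1} + v_{5} + v_{8} = 0  so sig = ⟨3 | 0⟩
  • {1,3,5}:  v_{1} + v_{3} + v_{5} = v_{6}  so sig = ⟨3 | 1⟩

Signatures (|P|; sorted positive RHS coefficients), sorted:
    |P|=2: 10 collections, coeffs (), (1), (1), (1), (1), (1), (1,1), (1,1), (1,2), (2)
    |P|=3: 2 collections, coeffs (), (1)


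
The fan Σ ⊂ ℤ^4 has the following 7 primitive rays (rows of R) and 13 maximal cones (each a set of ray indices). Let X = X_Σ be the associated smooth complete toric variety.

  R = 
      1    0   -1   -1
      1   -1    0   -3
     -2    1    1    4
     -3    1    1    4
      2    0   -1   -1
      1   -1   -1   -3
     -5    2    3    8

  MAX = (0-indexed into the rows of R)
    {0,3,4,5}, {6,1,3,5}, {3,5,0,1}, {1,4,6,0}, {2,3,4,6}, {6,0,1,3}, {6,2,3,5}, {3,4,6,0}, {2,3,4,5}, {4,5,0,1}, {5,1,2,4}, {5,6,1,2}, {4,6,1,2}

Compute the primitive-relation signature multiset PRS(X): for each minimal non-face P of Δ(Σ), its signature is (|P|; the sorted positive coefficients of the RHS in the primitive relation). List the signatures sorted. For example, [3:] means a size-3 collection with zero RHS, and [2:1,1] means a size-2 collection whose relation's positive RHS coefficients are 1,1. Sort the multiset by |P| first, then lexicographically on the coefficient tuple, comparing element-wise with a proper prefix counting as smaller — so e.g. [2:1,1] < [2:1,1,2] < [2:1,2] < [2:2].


5 collections generate NE(X_Σ); each relation:

  P = {0,2}:  v_{0} + v_{2} = v_{3} + v_{4}  so sig = [2:1,1]
  P = {1,3,4}:  v_{1} + v_{3} + v_{4} = 0  so sig = [3:]
  P = {0,5,6}:  v_{0} + v_{5} + v_{6} = v_{3}  so sig = [3:1]
  P = {4,5,6}:  v_{4} + v_{5} + v_{6} = v_{2}  so sig = [3:1]
  P = {1,2,3}:  v_{1} + v_{2} + v_{3} = v_{5} + v_{6}  so sig = [3:1,1]

Hence PRS(X_Σ) =
    |P|=2: 1 collection, coeffs (1,1)
    |P|=3: 4 collections, coeffs (), (1), (1), (1,1)


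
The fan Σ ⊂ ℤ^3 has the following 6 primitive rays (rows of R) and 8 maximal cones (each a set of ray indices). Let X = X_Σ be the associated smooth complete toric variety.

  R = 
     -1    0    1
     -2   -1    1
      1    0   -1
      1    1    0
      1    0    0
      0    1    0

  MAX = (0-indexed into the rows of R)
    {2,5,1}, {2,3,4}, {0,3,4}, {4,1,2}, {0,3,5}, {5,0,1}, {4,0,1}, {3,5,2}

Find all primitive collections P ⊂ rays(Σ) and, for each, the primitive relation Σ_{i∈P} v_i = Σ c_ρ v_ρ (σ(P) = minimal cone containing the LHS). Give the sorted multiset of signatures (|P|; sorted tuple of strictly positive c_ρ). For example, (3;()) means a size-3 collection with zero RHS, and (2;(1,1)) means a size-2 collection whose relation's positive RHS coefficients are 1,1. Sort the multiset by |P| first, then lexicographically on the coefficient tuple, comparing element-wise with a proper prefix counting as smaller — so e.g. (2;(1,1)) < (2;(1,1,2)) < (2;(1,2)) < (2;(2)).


Δ(Σ) — 6 vertices, 3 min non-faces:

  P={0,2}:  v_{0} + v_{2} = 0  so sig = (2;())
  P={1,3}:  v_{1} + v_{3} = v_{0}  so sig = (2;(1))
  P={4,5}:  v_{4} + v_{5} = v_{3}  so sig = (2;(1))

Signatures (|P|; sorted positive RHS coefficients), sorted:
    |P|=2: 3 collections, coeffs (), (1), (1)


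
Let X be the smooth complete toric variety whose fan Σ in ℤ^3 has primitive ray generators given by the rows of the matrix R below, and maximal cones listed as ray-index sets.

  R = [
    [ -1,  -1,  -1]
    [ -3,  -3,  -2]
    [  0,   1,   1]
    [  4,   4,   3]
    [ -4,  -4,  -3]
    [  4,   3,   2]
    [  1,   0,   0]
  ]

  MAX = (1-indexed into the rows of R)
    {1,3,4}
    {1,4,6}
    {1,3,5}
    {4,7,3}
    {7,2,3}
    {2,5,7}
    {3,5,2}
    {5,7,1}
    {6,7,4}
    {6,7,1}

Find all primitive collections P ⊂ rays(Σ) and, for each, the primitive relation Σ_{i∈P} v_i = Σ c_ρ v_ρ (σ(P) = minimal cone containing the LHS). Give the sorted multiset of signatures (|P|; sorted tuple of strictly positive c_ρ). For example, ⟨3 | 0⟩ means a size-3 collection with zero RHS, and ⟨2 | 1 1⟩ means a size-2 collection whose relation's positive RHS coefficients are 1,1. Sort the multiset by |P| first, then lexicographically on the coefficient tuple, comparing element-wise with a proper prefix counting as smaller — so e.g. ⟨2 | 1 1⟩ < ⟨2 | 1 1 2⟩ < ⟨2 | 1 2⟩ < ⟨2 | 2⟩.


Primitive collections (9):

  P = {4,5}:  v_{4} + v_{5} = 0  →  sig = ⟨2 | 0⟩
  P = {1,2}:  v_{1} + v_{2} = v_{5}  →  sig = ⟨2 | 1⟩
  P = {2,6}:  v_{2} + v_{6} = v_{7}  →  sig = ⟨2 | 1⟩
  P = {3,6}:  v_{3} + v_{6} = v_{4}  →  sig = ⟨2 | 1⟩
  P = {2,4}:  v_{2} + v_{4} = v_{3} + v_{7}  →  sig = ⟨2 | 1 1⟩
  P = {5,6}:  v_{5} + v_{6} = v_{1} + v_{7}  →  sig = ⟨2 | 1 1⟩
  P = {1,3,7}:  v_{1} + v_{3} + v_{7} = 0  →  sig = ⟨3 | 0⟩
  P = {1,4,7}:  v_{1} + v_{4} + v_{7} = v_{6}  →  sig = ⟨3 | 1⟩
  P = {3,5,7}:  v_{3} + v_{5} + v_{7} = v_{2}  →  sig = ⟨3 | 1⟩

Sorted signature multiset PRS(X):
    ⟨2 | 0⟩
    ⟨2 | 1⟩
    ⟨2 | 1⟩
    ⟨2 | 1⟩
    ⟨2 | 1 1⟩
    ⟨2 | 1 1⟩
    ⟨3 | 0⟩
    ⟨3 | 1⟩
    ⟨3 | 1⟩


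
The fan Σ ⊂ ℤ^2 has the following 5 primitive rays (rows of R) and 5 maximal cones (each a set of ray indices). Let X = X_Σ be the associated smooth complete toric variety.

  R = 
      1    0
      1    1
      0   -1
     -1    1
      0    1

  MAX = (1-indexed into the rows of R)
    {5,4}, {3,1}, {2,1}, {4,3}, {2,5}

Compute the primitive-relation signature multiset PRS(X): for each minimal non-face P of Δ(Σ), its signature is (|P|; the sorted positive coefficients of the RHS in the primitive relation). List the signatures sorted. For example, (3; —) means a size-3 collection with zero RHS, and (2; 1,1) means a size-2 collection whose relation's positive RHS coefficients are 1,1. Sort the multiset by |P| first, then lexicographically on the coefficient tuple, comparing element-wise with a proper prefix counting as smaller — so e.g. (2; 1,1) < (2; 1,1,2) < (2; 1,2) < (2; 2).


5 minimal non-faces of Δ(Σ) (on 5 rays):

  • {3,5}:  v_{3} + v_{5} = 0 ; sig = (2; —)
  • {1,4}:  v_{1} + v_{4} = v_{5} ; sig = (2; 1)
  • {1,5}:  v_{1} + v_{5} = v_{2} ; sig = (2; 1)
  • {2,3}:  v_{2} + v_{3} = v_{1} ; sig = (2; 1)
  • {2,4}:  v_{2} + v_{4} = 2·v_{5} ; sig = (2; 2)

so the primitive-relation signature multiset is
    |P|=2: 5 collections, coeffs (), (1), (1), (1), (2)


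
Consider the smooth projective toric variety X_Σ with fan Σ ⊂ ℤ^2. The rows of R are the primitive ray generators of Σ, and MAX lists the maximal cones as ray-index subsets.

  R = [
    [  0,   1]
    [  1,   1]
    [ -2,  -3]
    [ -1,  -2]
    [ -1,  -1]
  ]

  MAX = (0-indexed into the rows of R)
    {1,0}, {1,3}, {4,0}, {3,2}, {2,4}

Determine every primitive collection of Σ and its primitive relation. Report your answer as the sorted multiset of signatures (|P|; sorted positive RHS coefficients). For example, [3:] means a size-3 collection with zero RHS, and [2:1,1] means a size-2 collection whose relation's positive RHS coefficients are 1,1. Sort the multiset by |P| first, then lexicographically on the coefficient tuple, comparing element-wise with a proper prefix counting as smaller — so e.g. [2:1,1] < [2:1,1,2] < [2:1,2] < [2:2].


Minimal non-faces — 5 found among 5 rays, 5 max cones:

  P={1,4}:  v_{1} + v_{4} = 0 ; sig = [2:]
  P={0,3}:  v_{0} + v_{3} = v_{4} ; sig = [2:1]
  P={1,2}:  v_{1} + v_{2} = v_{3} ; sig = [2:1]
  P={3,4}:  v_{3} + v_{4} = v_{2} ; sig = [2:1]
  P={0,2}:  v_{0} + v_{2} = 2·v_{4} ; sig = [2:2]

so the primitive-relation signature multiset is
    [2:]
    [2:1]
    [2:1]
    [2:1]
    [2:2]


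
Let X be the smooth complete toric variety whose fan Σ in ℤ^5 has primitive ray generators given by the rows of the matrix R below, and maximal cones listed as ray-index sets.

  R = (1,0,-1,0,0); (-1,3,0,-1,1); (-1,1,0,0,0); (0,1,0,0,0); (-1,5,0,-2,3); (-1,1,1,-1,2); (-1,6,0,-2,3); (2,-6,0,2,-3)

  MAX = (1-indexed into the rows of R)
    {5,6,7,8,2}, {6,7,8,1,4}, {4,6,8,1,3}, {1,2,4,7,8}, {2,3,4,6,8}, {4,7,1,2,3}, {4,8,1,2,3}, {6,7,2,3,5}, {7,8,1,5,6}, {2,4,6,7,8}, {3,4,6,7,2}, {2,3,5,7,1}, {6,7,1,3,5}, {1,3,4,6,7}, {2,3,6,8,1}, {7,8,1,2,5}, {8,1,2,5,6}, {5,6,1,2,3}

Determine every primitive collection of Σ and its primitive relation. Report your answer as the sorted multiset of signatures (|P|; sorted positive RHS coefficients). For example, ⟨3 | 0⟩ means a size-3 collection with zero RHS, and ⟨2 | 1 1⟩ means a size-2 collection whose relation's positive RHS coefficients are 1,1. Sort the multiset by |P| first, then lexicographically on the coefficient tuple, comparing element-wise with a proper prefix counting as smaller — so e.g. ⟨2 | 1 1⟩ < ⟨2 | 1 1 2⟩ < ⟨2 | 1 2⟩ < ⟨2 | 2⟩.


Σ has 5 primitive collections:

  P = {4,5}:  v_{4} + v_{5} = v_{7}  →  sig = ⟨2 | 1⟩
  P = {3,5,8}:  v_{3} + v_{5} + v_{8} = 0  →  sig = ⟨3 | 0⟩
  P = {3,7,8}:  v_{3} + v_{7} + v_{8} = v_{4}  →  sig = ⟨3 | 1⟩
  P = {1,2,4,6}:  v_{1} + v_{2} + v_{4} + v_{6} = v_{5}  →  sig = ⟨4 | 1⟩
  P = {1,2,6,7}:  v_{1} + v_{2} + v_{6} + v_{7} = 2·v_{5}  →  sig = ⟨4 | 2⟩

Signatures (|P|; sorted positive RHS coefficients), sorted:
    ⟨2 | 1⟩
    ⟨3 | 0⟩
    ⟨3 | 1⟩
    ⟨4 | 1⟩
    ⟨4 | 2⟩


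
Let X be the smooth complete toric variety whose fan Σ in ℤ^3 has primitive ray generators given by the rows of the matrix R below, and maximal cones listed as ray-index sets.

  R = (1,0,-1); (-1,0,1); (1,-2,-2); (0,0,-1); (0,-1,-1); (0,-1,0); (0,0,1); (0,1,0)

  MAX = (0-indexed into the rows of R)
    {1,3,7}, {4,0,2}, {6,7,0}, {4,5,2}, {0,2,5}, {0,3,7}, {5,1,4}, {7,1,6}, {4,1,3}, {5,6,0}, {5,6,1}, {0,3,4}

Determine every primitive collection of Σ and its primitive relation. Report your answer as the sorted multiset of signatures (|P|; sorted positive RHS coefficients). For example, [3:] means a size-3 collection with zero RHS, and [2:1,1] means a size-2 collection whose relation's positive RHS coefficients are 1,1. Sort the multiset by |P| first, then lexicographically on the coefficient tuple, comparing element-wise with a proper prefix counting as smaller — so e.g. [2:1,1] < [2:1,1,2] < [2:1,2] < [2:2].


Minimal non-faces — 11 found among 8 rays, 12 max cones:

  P = {0,1}:  v_{0} + v_{1} = 0  →  sig = [2:]
  P = {3,6}:  v_{3} + v_{6} = 0  →  sig = [2:]
  P = {5,7}:  v_{5} + v_{7} = 0  →  sig = [2:]
  P = {3,5}:  v_{3} + v_{5} = v_{4}  →  sig = [2:1]
  P = {4,6}:  v_{4} + v_{6} = v_{5}  →  sig = [2:1]
  P = {4,7}:  v_{4} + v_{7} = v_{3}  →  sig = [2:1]
  P = {1,2}:  v_{1} + v_{2} = v_{4} + v_{5}  →  sig = [2:1,1]
  P = {2,7}:  v_{2} + v_{7} = v_{0} + v_{4}  →  sig = [2:1,1]
  P = {2,3}:  v_{2} + v_{3} = v_{0} + 2·v_{4}  →  sig = [2:1,2]
  P = {2,6}:  v_{2} + v_{6} = v_{0} + 2·v_{5}  →  sig = [2:1,2]
  P = {0,4,5}:  v_{0} + v_{4} + v_{5} = v_{2}  →  sig = [3:1]

Sorted signature multiset PRS(X):
    [2:]
    [2:]
    [2:]
    [2:1]
    [2:1]
    [2:1]
    [2:1,1]
    [2:1,1]
    [2:1,2]
    [2:1,2]
    [3:1]


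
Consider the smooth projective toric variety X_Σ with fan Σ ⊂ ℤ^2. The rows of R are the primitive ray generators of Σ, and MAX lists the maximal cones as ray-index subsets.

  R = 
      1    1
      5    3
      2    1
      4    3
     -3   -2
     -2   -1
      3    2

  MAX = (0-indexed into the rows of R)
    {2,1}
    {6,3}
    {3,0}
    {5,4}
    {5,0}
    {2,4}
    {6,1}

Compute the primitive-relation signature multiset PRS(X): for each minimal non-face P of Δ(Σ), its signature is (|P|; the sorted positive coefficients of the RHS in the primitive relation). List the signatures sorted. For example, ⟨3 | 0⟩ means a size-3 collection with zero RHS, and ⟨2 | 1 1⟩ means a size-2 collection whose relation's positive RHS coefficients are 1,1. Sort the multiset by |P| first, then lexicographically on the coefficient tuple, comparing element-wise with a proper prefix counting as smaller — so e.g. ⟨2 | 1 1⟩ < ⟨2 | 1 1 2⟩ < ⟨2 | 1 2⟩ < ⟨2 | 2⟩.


14 collections generate NE(X_Σ); each relation:

  P = {2,5}:  v_{2} + v_{5} = 0 — sig = ⟨2 | 0⟩
  P = {4,6}:  v_{4} + v_{6} = 0 — sig = ⟨2 | 0⟩
  P = {0,2}:  v_{0} + v_{2} = v_{6} — sig = ⟨2 | 1⟩
  P = {0,4}:  v_{0} + v_{4} = v_{5} — sig = ⟨2 | 1⟩
  P = {0,6}:  v_{0} + v_{6} = v_{3} — sig = ⟨2 | 1⟩
  P = {1,4}:  v_{1} + v_{4} = v_{2} — sig = ⟨2 | 1⟩
  P = {1,5}:  v_{1} + v_{5} = v_{6} — sig = ⟨2 | 1⟩
  P = {2,6}:  v_{2} + v_{6} = v_{1} — sig = ⟨2 | 1⟩
  P = {3,4}:  v_{3} + v_{4} = v_{0} — sig = ⟨2 | 1⟩
  P = {5,6}:  v_{5} + v_{6} = v_{0} — sig = ⟨2 | 1⟩
  P = {0,1}:  v_{0} + v_{1} = 2·v_{6} — sig = ⟨2 | 2⟩
  P = {2,3}:  v_{2} + v_{3} = 2·v_{6} — sig = ⟨2 | 2⟩
  P = {3,5}:  v_{3} + v_{5} = 2·v_{0} — sig = ⟨2 | 2⟩
  P = {1,3}:  v_{1} + v_{3} = 3·v_{6} — sig = ⟨2 | 3⟩

Signatures (|P|; sorted positive RHS coefficients), sorted:
{ ⟨2 | 0⟩ ×2,  ⟨2 | 1⟩ ×8,  ⟨2 | 2⟩ ×3,  ⟨2 | 3⟩ }


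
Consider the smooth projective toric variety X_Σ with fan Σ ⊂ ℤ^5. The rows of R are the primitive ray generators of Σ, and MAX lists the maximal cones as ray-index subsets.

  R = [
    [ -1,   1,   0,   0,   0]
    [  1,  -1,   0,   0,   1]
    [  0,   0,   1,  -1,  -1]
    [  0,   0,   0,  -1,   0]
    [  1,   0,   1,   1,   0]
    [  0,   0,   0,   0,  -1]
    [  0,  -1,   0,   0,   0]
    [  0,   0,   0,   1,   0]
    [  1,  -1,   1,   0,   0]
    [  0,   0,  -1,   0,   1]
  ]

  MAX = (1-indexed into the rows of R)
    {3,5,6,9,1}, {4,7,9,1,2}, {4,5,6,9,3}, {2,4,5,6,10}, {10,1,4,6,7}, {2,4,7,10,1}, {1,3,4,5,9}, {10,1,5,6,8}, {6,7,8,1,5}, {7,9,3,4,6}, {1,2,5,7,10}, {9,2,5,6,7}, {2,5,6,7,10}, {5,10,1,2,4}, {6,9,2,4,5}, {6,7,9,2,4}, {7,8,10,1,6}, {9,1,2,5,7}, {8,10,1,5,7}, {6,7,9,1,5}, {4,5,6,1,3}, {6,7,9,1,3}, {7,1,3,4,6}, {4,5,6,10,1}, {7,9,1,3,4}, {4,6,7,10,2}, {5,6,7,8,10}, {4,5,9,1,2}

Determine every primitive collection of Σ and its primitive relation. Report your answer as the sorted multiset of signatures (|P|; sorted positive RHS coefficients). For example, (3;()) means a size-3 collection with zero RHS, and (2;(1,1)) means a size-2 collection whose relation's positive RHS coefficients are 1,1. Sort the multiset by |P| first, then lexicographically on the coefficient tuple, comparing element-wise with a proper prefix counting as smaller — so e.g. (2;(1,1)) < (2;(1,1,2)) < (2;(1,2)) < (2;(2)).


Σ has 12 primitive collections:

  {4,8}:  v_{4} + v_{8} = 0 ; sig = (2;())
  {3,10}:  v_{3} + v_{10} = v_{4} ; sig = (2;(1))
  {9,10}:  v_{9} + v_{10} = v_{2} ; sig = (2;(1))
  {2,3}:  v_{2} + v_{3} = v_{4} + v_{9} ; sig = (2;(1,1))
  {8,9}:  v_{8} + v_{9} = v_{5} + v_{7} ; sig = (2;(1,1))
  {2,8}:  v_{2} + v_{8} = v_{5} + v_{7} + v_{10} ; sig = (2;(1,1,1))
  {3,8}:  v_{3} + v_{8} = v_{1} + v_{6} + v_{9} ; sig = (2;(1,1,1))
  {1,2,6}:  v_{1} + v_{2} + v_{6} = 0 ; sig = (3;())
  {4,5,7}:  v_{4} + v_{5} + v_{7} = v_{9} ; sig = (3;(1))
  {3,5,7}:  v_{3} + v_{5} + v_{7} = v_{1} + v_{6} + 2·v_{9} ; sig = (3;(1,1,2))
  {1,4,6,9}:  v_{1} + v_{4} + v_{6} + v_{9} = v_{3} ; sig = (4;(1))
  {1,5,6,7,10}:  v_{1} + v_{5} + v_{6} + v_{7} + v_{10} = v_{8} ; sig = (5;(1))

so the primitive-relation signature multiset is
{ (2;()),  (2;(1)) ×2,  (2;(1,1)) ×2,  (2;(1,1,1)) ×2,  (3;()),  (3;(1)),  (3;(1,1,2)),  (4;(1)),  (5;(1)) }


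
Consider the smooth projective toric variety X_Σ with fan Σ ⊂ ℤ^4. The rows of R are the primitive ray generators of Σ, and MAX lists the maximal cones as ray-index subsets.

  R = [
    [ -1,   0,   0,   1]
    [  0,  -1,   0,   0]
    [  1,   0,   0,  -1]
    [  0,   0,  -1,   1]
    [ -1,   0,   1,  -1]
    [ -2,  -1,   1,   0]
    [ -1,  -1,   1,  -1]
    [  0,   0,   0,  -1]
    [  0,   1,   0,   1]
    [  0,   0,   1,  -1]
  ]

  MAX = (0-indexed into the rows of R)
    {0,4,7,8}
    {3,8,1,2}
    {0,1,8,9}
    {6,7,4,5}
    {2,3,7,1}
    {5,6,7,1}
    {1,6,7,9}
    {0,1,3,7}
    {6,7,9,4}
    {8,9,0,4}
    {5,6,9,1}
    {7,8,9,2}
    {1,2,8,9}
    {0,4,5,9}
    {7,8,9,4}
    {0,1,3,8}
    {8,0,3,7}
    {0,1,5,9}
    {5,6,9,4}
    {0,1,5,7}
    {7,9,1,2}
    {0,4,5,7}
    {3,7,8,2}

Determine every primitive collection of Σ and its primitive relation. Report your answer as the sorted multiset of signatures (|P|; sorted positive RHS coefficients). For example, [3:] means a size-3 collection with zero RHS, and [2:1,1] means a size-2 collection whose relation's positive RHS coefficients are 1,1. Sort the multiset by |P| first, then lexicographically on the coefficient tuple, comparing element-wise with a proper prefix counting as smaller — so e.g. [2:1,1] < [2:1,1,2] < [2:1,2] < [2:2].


Σ has 15 primitive collections:

  P = {0,2}:  v_{0} + v_{2} = 0  →  sig = [2:]
  P = {3,9}:  v_{3} + v_{9} = 0  →  sig = [2:]
  P = {0,6}:  v_{0} + v_{6} = v_{5}  →  sig = [2:1]
  P = {1,4}:  v_{1} + v_{4} = v_{6}  →  sig = [2:1]
  P = {2,5}:  v_{2} + v_{5} = v_{6}  →  sig = [2:1]
  P = {2,4}:  v_{2} + v_{4} = v_{7} + v_{9}  →  sig = [2:1,1]
  P = {3,4}:  v_{3} + v_{4} = v_{0} + v_{7}  →  sig = [2:1,1]
  P = {6,8}:  v_{6} + v_{8} = v_{0} + v_{9}  →  sig = [2:1,1]
  P = {2,6}:  v_{2} + v_{6} = v_{1} + v_{7} + v_{9}  →  sig = [2:1,1,1]
  P = {3,6}:  v_{3} + v_{6} = v_{0} + v_{1} + v_{7}  →  sig = [2:1,1,1]
  P = {3,5}:  v_{3} + v_{5} = 2·v_{0} + v_{1} + v_{7}  →  sig = [2:1,1,2]
  P = {5,8}:  v_{5} + v_{8} = 2·v_{0} + v_{9}  →  sig = [2:1,2]
  P = {1,7,8}:  v_{1} + v_{7} + v_{8} = 0  →  sig = [3:]
  P = {0,7,9}:  v_{0} + v_{7} + v_{9} = v_{4}  →  sig = [3:1]
  P = {5,7,9}:  v_{5} + v_{7} + v_{9} = v_{4} + v_{6}  →  sig = [3:1,1]

Sorted signature multiset PRS(X):
{ [2:] ×2,  [2:1] ×3,  [2:1,1] ×3,  [2:1,1,1] ×2,  [2:1,1,2],  [2:1,2],  [3:],  [3:1],  [3:1,1] }


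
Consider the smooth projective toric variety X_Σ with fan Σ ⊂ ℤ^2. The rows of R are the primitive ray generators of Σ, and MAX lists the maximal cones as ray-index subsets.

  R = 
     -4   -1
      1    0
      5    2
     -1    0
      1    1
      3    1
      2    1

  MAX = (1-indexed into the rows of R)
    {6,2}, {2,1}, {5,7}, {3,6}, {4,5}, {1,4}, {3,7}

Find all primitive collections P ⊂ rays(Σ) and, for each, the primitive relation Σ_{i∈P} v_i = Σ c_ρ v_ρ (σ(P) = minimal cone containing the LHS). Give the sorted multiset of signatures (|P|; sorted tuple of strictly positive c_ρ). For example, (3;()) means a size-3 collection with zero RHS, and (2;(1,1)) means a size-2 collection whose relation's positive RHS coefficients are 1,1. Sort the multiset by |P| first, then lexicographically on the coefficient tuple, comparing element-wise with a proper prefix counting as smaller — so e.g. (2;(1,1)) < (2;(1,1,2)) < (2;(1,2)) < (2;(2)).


Δ(Σ) — 7 vertices, 14 min non-faces:

  P={2,4}:  v_{2} + v_{4} = 0  ⟹  sig = (2;())
  P={1,3}:  v_{1} + v_{3} = v_{5}  ⟹  sig = (2;(1))
  P={1,6}:  v_{1} + v_{6} = v_{4}  ⟹  sig = (2;(1))
  P={2,5}:  v_{2} + v_{5} = v_{7}  ⟹  sig = (2;(1))
  P={2,7}:  v_{2} + v_{7} = v_{6}  ⟹  sig = (2;(1))
  P={4,6}:  v_{4} + v_{6} = v_{7}  ⟹  sig = (2;(1))
  P={4,7}:  v_{4} + v_{7} = v_{5}  ⟹  sig = (2;(1))
  P={6,7}:  v_{6} + v_{7} = v_{3}  ⟹  sig = (2;(1))
  P={1,7}:  v_{1} + v_{7} = 2·v_{4}  ⟹  sig = (2;(2))
  P={2,3}:  v_{2} + v_{3} = 2·v_{6}  ⟹  sig = (2;(2))
  P={3,4}:  v_{3} + v_{4} = 2·v_{7}  ⟹  sig = (2;(2))
  P={5,6}:  v_{5} + v_{6} = 2·v_{7}  ⟹  sig = (2;(2))
  P={1,5}:  v_{1} + v_{5} = 3·v_{4}  ⟹  sig = (2;(3))
  P={3,5}:  v_{3} + v_{5} = 3·v_{7}  ⟹  sig = (2;(3))

Signatures (|P|; sorted positive RHS coefficients), sorted:
{ (2;()),  (2;(1)) ×7,  (2;(2)) ×4,  (2;(3)) ×2 }


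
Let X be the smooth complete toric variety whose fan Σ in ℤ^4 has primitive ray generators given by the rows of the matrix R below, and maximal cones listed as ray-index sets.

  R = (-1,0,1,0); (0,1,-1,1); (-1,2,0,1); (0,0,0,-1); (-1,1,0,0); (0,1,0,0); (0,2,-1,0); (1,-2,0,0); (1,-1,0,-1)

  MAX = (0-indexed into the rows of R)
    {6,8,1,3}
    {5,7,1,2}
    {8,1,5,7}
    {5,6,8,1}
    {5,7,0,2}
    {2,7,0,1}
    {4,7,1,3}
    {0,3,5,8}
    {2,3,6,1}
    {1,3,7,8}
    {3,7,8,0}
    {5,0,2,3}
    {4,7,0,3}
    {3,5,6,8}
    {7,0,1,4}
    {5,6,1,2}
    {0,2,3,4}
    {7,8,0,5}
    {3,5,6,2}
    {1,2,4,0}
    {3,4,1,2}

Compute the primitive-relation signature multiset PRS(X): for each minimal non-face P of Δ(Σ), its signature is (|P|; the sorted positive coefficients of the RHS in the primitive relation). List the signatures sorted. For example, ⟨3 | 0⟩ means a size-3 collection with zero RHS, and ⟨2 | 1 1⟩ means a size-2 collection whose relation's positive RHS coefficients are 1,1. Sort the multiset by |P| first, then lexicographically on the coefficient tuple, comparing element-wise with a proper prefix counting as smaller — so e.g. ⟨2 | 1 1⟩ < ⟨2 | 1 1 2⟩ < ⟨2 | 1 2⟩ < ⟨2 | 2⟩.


13 minimal non-faces of Δ(Σ) (on 9 rays):

  P={2,8}:  v_{2} + v_{8} = v_{5}  →  sig = ⟨2 | 1⟩
  P={4,8}:  v_{4} + v_{8} = v_{3}  →  sig = ⟨2 | 1⟩
  P={0,6}:  v_{0} + v_{6} = v_{2} + v_{3}  →  sig = ⟨2 | 1 1⟩
  P={4,5}:  v_{4} + v_{5} = v_{2} + v_{3}  →  sig = ⟨2 | 1 1⟩
  P={6,7}:  v_{6} + v_{7} = v_{1} + v_{8}  →  sig = ⟨2 | 1 1⟩
  P={4,6}:  v_{4} + v_{6} = v_{1} + v_{2} + 2·v_{3}  →  sig = ⟨2 | 1 1 2⟩
  P={0,1,8}:  v_{0} + v_{1} + v_{8} = 0  →  sig = ⟨3 | 0⟩
  P={2,3,7}:  v_{2} + v_{3} + v_{7} = 0  →  sig = ⟨3 | 0⟩
  P={0,1,3}:  v_{0} + v_{1} + v_{3} = v_{4}  →  sig = ⟨3 | 1⟩
  P={0,1,5}:  v_{0} + v_{1} + v_{5} = v_{2}  →  sig = ⟨3 | 1⟩
  P={1,3,5}:  v_{1} + v_{3} + v_{5} = v_{6}  →  sig = ⟨3 | 1⟩
  P={3,5,7}:  v_{3} + v_{5} + v_{7} = v_{8}  →  sig = ⟨3 | 1⟩
  P={2,4,7}:  v_{2} + v_{4} + v_{7} = v_{0} + v_{1}  →  sig = ⟨3 | 1 1⟩

Signatures (|P|; sorted positive RHS coefficients), sorted:
[⟨2 | 1⟩, ⟨2 | 1⟩, ⟨2 | 1 1⟩, ⟨2 | 1 1⟩, ⟨2 | 1 1⟩, ⟨2 | 1 1 2⟩, ⟨3 | 0⟩, ⟨3 | 0⟩, ⟨3 | 1⟩, ⟨3 | 1⟩, ⟨3 | 1⟩, ⟨3 | 1⟩, ⟨3 | 1 1⟩]


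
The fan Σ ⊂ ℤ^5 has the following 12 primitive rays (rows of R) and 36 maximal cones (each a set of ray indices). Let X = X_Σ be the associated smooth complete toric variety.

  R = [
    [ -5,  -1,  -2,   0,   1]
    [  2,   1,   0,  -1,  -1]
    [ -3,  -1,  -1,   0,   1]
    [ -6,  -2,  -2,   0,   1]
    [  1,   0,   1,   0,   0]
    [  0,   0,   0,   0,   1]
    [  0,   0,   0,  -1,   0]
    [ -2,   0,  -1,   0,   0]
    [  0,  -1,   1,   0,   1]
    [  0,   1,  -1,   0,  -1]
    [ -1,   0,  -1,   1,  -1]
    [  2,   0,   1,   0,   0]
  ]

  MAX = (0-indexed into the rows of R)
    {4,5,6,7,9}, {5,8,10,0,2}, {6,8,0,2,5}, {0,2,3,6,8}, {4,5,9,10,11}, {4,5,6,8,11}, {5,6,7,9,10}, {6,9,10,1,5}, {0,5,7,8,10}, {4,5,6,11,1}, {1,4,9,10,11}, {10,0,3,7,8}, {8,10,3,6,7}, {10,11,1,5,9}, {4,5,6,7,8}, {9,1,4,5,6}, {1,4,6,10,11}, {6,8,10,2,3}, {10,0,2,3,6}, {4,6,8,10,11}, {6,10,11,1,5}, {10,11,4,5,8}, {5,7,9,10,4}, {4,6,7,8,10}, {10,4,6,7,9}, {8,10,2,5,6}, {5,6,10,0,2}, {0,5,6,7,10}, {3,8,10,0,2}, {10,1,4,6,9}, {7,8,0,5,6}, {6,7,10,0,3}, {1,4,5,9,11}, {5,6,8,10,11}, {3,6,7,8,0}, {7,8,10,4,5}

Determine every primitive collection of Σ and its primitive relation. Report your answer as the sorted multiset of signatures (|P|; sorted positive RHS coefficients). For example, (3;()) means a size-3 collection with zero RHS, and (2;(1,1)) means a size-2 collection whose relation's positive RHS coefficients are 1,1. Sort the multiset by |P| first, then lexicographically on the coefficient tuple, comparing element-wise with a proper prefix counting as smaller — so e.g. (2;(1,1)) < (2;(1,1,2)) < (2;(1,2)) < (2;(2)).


23 collections generate NE(X_Σ); each relation:

  {7,11}:  v_{7} + v_{11} = 0  →  sig = (2;())
  {8,9}:  v_{8} + v_{9} = 0  →  sig = (2;())
  {0,11}:  v_{0} + v_{11} = v_{2}  →  sig = (2;(1))
  {2,7}:  v_{2} + v_{7} = v_{0}  →  sig = (2;(1))
  {1,7}:  v_{1} + v_{7} = v_{6} + v_{9}  →  sig = (2;(1,1))
  {1,8}:  v_{1} + v_{8} = v_{6} + v_{11}  →  sig = (2;(1,1))
  {2,4}:  v_{2} + v_{4} = v_{7} + v_{8}  →  sig = (2;(1,1))
  {3,9}:  v_{3} + v_{9} = v_{0} + v_{6} + v_{10}  →  sig = (2;(1,1,1))
  {2,9}:  v_{2} + v_{9} = v_{5} + v_{6} + v_{7} + v_{10}  →  sig = (2;(1,1,1,1))
  {2,11}:  v_{2} + v_{11} = v_{5} + v_{6} + v_{8} + v_{10}  →  sig = (2;(1,1,1,1))
  {3,11}:  v_{3} + v_{11} = v_{2} + v_{6} + v_{8} + v_{10}  →  sig = (2;(1,1,1,1))
  {0,1}:  v_{0} + v_{1} = v_{5} + 2·v_{6} + v_{7} + v_{10}  →  sig = (2;(1,1,1,2))
  {0,9}:  v_{0} + v_{9} = v_{5} + v_{6} + 2·v_{7} + v_{10}  →  sig = (2;(1,1,1,2))
  {1,2}:  v_{1} + v_{2} = v_{5} + 2·v_{6} + v_{10}  →  sig = (2;(1,1,2))
  {1,3}:  v_{1} + v_{3} = v_{2} + 2·v_{6} + v_{10}  →  sig = (2;(1,1,2))
  {3,4}:  v_{3} + v_{4} = v_{6} + 2·v_{7} + 2·v_{8} + v_{10}  →  sig = (2;(1,1,2,2))
  {0,4}:  v_{0} + v_{4} = 2·v_{7} + v_{8}  →  sig = (2;(1,2))
  {3,5}:  v_{3} + v_{5} = 2·v_{2}  →  sig = (2;(2))
  {6,9,11}:  v_{6} + v_{9} + v_{11} = v_{1}  →  sig = (3;(1))
  {4,5,6,10}:  v_{4} + v_{5} + v_{6} + v_{10} = 0  →  sig = (4;())
  {0,6,8,10}:  v_{0} + v_{6} + v_{8} + v_{10} = v_{3}  →  sig = (4;(1))
  {1,4,5,10}:  v_{1} + v_{4} + v_{5} + v_{10} = v_{9} + v_{11}  →  sig = (4;(1,1))
  {5,6,7,8,10}:  v_{5} + v_{6} + v_{7} + v_{8} + v_{10} = v_{2}  →  sig = (5;(1))

Hence PRS(X_Σ) =
[(2;()), (2;()), (2;(1)), (2;(1)), (2;(1,1)), (2;(1,1)), (2;(1,1)), (2;(1,1,1)), (2;(1,1,1,1)), (2;(1,1,1,1)), (2;(1,1,1,1)), (2;(1,1,1,2)), (2;(1,1,1,2)), (2;(1,1,2)), (2;(1,1,2)), (2;(1,1,2,2)), (2;(1,2)), (2;(2)), (3;(1)), (4;()), (4;(1)), (4;(1,1)), (5;(1))]


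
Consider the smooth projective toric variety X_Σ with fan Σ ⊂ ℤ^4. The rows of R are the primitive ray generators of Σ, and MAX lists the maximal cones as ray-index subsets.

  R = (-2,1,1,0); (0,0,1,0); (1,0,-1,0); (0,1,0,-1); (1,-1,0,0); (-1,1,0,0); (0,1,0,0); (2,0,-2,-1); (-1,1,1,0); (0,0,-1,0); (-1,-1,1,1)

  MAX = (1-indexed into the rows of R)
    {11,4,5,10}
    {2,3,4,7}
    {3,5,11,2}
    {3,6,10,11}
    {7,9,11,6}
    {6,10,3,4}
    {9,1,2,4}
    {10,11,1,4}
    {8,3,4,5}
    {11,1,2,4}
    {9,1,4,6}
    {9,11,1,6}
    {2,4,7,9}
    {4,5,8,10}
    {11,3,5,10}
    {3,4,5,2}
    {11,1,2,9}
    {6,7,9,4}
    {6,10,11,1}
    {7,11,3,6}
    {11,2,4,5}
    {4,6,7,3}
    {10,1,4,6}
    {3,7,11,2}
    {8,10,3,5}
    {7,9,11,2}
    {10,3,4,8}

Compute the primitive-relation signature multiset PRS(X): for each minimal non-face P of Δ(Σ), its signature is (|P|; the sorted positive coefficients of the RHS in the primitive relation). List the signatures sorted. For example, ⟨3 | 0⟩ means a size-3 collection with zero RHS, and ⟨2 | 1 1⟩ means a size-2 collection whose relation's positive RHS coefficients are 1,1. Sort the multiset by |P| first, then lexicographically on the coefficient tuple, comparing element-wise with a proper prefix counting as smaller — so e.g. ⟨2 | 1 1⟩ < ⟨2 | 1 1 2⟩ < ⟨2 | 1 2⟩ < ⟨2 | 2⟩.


22 minimal non-faces of Δ(Σ) (on 11 rays):

  {2,10}:  v_{2} + v_{10} = 0  ⇒ sig = ⟨2 | 0⟩
  {5,6}:  v_{5} + v_{6} = 0  ⇒ sig = ⟨2 | 0⟩
  {1,3}:  v_{1} + v_{3} = v_{6}  ⇒ sig = ⟨2 | 1⟩
  {2,6}:  v_{2} + v_{6} = v_{9}  ⇒ sig = ⟨2 | 1⟩
  {3,9}:  v_{3} + v_{9} = v_{7}  ⇒ sig = ⟨2 | 1⟩
  {5,9}:  v_{5} + v_{9} = v_{2}  ⇒ sig = ⟨2 | 1⟩
  {9,10}:  v_{9} + v_{10} = v_{6}  ⇒ sig = ⟨2 | 1⟩
  {1,5}:  v_{1} + v_{5} = v_{4} + v_{11}  ⇒ sig = ⟨2 | 1 1⟩
  {1,7}:  v_{1} + v_{7} = v_{6} + v_{9}  ⇒ sig = ⟨2 | 1 1⟩
  {1,8}:  v_{1} + v_{8} = v_{4} + v_{10}  ⇒ sig = ⟨2 | 1 1⟩
  {5,7}:  v_{5} + v_{7} = v_{2} + v_{3}  ⇒ sig = ⟨2 | 1 1⟩
  {7,10}:  v_{7} + v_{10} = v_{3} + v_{6}  ⇒ sig = ⟨2 | 1 1⟩
  {8,9}:  v_{8} + v_{9} = v_{3} + v_{4}  ⇒ sig = ⟨2 | 1 1⟩
  {8,11}:  v_{8} + v_{11} = v_{5} + v_{10}  ⇒ sig = ⟨2 | 1 1⟩
  {2,8}:  v_{2} + v_{8} = v_{3} + v_{4} + v_{5}  ⇒ sig = ⟨2 | 1 1 1⟩
  {6,8}:  v_{6} + v_{8} = v_{3} + v_{4} + v_{10}  ⇒ sig = ⟨2 | 1 1 1⟩
  {7,8}:  v_{7} + v_{8} = 2·v_{3} + v_{4}  ⇒ sig = ⟨2 | 1 2⟩
  {3,4,11}:  v_{3} + v_{4} + v_{11} = 0  ⇒ sig = ⟨3 | 0⟩
  {4,6,11}:  v_{4} + v_{6} + v_{11} = v_{1}  ⇒ sig = ⟨3 | 1⟩
  {4,7,11}:  v_{4} + v_{7} + v_{11} = v_{9}  ⇒ sig = ⟨3 | 1⟩
  {4,9,11}:  v_{4} + v_{9} + v_{11} = v_{1} + v_{2}  ⇒ sig = ⟨3 | 1 1⟩
  {3,4,5,10}:  v_{3} + v_{4} + v_{5} + v_{10} = v_{8}  ⇒ sig = ⟨4 | 1⟩

so the primitive-relation signature multiset is
    |P|=2: 17 collections, coeffs (), (), (1), (1), (1), (1), (1), (1,1), (1,1), (1,1), (1,1), (1,1), (1,1), (1,1), (1,1,1), (1,1,1), (1,2)
    |P|=3: 4 collections, coeffs (), (1), (1), (1,1)
    |P|=4: 1 collection, coeffs (1)
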